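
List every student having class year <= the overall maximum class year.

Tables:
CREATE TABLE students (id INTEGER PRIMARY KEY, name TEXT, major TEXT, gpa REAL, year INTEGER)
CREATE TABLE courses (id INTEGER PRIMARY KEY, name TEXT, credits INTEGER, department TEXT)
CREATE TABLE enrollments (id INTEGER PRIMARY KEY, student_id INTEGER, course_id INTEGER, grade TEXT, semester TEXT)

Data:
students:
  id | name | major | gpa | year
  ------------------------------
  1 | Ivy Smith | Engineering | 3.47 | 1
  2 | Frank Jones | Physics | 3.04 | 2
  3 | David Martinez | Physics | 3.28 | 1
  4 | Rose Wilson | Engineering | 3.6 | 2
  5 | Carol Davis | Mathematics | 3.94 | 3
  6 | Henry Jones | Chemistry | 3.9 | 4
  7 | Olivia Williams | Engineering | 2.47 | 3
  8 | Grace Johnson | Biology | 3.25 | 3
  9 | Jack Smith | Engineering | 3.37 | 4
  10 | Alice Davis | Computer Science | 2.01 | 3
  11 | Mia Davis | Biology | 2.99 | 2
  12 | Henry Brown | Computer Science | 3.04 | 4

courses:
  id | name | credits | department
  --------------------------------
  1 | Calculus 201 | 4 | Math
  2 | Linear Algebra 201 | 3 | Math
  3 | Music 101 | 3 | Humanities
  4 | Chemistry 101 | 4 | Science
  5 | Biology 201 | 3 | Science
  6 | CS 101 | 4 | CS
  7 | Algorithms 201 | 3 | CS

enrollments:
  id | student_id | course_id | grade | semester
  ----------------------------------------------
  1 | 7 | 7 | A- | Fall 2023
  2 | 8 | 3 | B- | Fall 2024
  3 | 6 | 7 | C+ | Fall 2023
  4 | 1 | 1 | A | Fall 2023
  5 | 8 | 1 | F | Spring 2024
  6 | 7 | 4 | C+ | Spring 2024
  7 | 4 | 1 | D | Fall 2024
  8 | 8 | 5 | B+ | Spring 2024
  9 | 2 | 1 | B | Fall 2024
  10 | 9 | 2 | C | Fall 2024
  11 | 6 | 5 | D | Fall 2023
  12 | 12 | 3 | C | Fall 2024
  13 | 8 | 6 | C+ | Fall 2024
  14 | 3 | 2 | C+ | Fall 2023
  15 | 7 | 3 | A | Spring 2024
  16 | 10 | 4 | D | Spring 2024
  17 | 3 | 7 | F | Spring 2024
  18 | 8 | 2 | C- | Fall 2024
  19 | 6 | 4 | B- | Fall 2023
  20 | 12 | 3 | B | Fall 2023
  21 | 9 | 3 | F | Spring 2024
SELECT name, year FROM students WHERE year <= (SELECT MAX(year) FROM students)

Execution result:
name | year
Ivy Smith | 1
Frank Jones | 2
David Martinez | 1
Rose Wilson | 2
Carol Davis | 3
Henry Jones | 4
Olivia Williams | 3
Grace Johnson | 3
Jack Smith | 4
Alice Davis | 3
Mia Davis | 2
Henry Brown | 4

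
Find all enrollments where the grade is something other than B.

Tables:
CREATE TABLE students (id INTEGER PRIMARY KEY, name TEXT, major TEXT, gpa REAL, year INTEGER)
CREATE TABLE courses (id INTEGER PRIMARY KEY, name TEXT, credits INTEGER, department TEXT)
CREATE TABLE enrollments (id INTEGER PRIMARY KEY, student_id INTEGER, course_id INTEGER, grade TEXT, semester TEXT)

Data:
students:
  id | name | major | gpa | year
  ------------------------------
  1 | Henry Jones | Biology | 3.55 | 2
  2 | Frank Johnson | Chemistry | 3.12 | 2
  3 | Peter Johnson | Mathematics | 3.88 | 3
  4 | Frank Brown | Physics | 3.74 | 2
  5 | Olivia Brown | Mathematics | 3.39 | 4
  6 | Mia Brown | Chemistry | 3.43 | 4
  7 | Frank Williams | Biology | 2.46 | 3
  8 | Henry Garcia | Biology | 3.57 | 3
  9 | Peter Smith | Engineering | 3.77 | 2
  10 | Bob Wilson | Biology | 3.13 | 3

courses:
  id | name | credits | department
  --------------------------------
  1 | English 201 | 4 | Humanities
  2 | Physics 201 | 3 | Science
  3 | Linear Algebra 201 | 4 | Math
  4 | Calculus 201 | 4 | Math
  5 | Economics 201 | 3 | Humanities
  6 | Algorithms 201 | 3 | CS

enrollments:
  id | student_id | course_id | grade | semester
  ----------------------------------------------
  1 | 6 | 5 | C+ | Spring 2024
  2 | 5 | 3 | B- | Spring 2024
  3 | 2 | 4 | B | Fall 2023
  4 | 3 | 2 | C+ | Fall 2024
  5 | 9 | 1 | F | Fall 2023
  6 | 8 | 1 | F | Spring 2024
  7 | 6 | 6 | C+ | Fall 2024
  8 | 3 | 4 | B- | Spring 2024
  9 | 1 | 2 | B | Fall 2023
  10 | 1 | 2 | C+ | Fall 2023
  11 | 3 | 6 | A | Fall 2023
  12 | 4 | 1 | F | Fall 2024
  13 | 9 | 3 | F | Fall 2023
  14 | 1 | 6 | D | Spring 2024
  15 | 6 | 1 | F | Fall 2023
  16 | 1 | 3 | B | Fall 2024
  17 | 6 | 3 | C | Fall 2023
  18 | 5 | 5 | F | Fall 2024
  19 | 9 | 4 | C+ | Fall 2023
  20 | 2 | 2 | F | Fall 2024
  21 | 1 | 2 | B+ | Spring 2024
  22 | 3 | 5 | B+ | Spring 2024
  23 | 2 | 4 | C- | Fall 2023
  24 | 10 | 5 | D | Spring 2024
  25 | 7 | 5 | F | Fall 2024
SELECT id, grade FROM enrollments WHERE grade <> 'B'

Execution result:
id | grade
1 | C+
2 | B-
4 | C+
5 | F
6 | F
7 | C+
8 | B-
10 | C+
11 | A
12 | F
13 | F
14 | D
15 | F
17 | C
18 | F
19 | C+
20 | F
21 | B+
22 | B+
23 | C-
24 | D
25 | F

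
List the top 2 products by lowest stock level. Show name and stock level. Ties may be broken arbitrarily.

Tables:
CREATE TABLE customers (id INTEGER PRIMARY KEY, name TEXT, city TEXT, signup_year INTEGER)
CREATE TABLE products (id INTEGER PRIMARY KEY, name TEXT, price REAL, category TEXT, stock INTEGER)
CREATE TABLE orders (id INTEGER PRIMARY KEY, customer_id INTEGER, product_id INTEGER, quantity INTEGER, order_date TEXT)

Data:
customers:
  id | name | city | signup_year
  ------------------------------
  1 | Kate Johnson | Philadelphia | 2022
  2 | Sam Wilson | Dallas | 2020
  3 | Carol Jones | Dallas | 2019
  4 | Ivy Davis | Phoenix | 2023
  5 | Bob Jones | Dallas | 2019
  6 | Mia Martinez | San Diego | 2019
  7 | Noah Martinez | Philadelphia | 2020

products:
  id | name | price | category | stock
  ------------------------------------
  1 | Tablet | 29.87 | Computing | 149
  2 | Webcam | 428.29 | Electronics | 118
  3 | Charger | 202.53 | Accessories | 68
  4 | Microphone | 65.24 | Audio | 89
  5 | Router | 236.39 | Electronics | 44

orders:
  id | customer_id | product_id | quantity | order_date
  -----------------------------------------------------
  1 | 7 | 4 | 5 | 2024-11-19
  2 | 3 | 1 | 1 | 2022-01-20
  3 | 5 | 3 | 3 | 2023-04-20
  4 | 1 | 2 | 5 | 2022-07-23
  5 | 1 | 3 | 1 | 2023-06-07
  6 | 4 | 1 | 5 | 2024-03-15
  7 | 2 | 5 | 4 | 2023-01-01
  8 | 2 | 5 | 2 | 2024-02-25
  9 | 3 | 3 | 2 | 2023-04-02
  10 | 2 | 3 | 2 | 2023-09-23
SELECT name, stock FROM products ORDER BY stock ASC LIMIT 2

Execution result:
name | stock
Router | 44
Charger | 68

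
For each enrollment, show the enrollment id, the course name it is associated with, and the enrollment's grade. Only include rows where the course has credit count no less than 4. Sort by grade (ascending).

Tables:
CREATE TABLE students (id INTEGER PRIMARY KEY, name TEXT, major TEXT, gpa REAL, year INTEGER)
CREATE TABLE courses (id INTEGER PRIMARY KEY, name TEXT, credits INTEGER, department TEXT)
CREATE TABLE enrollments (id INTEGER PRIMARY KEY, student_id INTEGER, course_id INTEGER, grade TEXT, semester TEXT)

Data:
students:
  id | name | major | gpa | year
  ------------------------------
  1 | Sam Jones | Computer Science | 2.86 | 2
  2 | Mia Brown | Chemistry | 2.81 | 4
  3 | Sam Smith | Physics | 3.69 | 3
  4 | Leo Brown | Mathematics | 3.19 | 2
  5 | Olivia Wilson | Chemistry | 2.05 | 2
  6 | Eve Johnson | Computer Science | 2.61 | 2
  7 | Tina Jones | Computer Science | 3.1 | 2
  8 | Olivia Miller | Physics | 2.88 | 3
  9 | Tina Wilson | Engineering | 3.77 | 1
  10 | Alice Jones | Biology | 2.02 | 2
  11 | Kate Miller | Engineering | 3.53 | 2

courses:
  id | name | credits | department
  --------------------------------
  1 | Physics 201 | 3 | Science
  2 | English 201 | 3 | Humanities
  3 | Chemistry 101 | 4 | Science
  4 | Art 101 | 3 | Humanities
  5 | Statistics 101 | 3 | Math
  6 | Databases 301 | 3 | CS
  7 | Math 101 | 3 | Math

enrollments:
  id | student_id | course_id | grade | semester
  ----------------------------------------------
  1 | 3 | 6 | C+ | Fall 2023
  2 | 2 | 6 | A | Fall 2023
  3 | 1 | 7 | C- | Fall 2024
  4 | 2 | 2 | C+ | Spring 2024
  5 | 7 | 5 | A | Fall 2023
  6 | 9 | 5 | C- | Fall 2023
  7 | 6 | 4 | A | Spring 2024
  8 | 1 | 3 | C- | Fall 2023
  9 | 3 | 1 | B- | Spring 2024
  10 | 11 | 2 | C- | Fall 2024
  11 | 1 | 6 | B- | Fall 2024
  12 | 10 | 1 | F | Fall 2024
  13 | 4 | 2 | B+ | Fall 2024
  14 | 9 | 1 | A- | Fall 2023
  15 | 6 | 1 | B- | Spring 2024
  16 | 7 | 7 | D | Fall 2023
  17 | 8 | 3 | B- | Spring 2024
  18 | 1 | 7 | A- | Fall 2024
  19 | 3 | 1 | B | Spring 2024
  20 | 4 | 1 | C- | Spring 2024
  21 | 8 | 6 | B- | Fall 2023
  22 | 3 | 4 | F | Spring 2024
SELECT c.id, p.name AS course, c.grade FROM enrollments c JOIN courses p ON c.course_id = p.id WHERE p.credits >= 4 ORDER BY c.grade ASC

Execution result:
id | course | grade
17 | Chemistry 101 | B-
8 | Chemistry 101 | C-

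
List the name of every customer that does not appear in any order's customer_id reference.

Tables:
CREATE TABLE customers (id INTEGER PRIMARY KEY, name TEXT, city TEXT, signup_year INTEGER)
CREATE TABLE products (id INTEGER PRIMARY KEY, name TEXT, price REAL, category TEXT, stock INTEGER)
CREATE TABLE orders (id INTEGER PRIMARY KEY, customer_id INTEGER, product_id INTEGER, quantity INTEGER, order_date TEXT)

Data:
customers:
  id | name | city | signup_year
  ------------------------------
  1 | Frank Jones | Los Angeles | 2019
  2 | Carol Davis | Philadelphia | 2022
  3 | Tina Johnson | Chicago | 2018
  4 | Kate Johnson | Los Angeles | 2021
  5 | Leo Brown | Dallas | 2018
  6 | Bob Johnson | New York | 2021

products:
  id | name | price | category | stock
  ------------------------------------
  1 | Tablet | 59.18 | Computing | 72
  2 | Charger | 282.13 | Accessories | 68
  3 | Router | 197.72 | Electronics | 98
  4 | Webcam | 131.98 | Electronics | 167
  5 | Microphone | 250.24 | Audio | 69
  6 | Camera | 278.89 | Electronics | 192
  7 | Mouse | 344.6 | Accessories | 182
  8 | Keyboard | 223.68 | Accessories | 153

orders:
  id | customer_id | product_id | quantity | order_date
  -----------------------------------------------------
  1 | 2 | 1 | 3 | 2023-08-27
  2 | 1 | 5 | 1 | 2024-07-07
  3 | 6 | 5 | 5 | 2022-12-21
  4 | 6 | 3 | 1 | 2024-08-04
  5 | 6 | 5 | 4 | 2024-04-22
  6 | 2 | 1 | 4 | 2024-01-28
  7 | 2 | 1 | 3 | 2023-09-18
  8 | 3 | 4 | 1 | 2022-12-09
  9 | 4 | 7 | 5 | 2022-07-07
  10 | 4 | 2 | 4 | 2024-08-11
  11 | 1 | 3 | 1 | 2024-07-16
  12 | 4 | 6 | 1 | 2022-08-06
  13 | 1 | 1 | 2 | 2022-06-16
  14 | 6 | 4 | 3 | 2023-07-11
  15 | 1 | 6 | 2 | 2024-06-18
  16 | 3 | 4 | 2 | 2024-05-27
SELECT p.name FROM customers p LEFT JOIN orders c ON c.customer_id = p.id WHERE c.id IS NULL

Execution result:
Leo Brown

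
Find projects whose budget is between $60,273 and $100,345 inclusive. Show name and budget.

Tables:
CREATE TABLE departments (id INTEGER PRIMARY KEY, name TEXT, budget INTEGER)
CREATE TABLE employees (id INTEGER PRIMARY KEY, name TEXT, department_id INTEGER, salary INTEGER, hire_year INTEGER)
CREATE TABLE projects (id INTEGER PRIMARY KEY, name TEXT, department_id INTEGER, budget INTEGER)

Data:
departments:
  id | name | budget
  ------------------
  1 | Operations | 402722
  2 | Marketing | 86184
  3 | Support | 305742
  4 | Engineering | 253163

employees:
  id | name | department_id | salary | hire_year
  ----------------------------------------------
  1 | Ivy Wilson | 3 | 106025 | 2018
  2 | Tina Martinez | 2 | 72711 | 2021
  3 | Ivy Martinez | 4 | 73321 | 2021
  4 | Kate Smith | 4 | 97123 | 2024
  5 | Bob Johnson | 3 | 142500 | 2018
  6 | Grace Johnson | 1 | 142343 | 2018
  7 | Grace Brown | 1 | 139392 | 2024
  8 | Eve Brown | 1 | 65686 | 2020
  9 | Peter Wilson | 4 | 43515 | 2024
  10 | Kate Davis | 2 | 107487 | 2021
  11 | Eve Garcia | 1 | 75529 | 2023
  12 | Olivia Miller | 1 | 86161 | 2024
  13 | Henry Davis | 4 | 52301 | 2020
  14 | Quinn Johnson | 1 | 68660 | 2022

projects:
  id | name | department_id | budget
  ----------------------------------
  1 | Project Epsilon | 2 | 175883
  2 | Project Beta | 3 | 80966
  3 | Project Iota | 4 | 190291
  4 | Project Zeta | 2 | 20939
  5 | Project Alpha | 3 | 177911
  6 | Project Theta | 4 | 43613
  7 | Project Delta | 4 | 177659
SELECT name, budget FROM projects WHERE budget BETWEEN 60273 AND 100345

Execution result:
name | budget
Project Beta | 80966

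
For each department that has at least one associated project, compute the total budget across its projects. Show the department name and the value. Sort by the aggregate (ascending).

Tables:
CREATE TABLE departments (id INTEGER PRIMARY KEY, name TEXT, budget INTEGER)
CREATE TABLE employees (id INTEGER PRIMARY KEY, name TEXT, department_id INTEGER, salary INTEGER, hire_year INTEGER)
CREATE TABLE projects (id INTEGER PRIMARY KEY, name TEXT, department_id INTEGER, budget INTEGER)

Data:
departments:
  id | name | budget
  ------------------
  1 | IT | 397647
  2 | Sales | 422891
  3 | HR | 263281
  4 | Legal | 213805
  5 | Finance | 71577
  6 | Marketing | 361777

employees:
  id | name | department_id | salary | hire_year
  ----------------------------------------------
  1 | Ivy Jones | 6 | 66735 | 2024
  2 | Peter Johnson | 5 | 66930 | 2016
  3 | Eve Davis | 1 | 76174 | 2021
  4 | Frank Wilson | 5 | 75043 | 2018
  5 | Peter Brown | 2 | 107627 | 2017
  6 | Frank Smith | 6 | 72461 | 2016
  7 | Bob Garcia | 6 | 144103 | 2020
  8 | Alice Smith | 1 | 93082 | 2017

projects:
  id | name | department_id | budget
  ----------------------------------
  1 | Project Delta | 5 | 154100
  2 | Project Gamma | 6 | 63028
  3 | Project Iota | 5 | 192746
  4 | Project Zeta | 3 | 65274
SELECT p.name, SUM(c.budget) AS sum_budget FROM projects c JOIN departments p ON c.department_id = p.id GROUP BY p.id, p.name ORDER BY sum_budget ASC

Execution result:
name | sum_budget
Marketing | 63028
HR | 65274
Finance | 346846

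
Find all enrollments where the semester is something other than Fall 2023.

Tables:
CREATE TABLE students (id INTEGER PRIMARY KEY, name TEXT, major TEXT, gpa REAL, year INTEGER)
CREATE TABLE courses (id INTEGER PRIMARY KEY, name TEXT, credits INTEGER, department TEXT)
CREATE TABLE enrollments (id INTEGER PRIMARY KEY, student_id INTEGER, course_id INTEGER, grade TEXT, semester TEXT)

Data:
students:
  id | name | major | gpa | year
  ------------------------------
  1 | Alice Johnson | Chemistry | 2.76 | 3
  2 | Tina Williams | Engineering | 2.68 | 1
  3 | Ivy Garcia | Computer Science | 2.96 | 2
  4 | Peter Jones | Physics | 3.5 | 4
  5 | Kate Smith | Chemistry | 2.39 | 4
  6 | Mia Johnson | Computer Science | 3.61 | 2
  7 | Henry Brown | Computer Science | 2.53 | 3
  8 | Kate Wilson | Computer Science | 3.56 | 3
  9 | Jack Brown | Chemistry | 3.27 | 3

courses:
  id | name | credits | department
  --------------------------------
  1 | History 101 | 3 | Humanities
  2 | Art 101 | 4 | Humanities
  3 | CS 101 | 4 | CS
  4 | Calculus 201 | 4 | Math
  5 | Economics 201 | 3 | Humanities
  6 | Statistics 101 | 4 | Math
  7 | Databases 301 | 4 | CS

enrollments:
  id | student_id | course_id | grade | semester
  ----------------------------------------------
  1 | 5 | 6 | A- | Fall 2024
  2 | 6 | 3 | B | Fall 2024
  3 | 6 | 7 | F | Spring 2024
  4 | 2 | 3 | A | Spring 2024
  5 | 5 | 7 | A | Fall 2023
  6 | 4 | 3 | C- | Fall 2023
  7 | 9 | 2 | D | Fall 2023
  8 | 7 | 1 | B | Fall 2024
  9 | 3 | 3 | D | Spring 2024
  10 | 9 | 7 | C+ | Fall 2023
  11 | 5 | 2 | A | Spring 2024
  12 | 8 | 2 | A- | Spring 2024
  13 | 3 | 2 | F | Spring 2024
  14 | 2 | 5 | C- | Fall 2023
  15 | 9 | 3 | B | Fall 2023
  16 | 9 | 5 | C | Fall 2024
SELECT id, semester FROM enrollments WHERE semester <> 'Fall 2023'

Execution result:
id | semester
1 | Fall 2024
2 | Fall 2024
3 | Spring 2024
4 | Spring 2024
8 | Fall 2024
9 | Spring 2024
11 | Spring 2024
12 | Spring 2024
13 | Spring 2024
16 | Fall 2024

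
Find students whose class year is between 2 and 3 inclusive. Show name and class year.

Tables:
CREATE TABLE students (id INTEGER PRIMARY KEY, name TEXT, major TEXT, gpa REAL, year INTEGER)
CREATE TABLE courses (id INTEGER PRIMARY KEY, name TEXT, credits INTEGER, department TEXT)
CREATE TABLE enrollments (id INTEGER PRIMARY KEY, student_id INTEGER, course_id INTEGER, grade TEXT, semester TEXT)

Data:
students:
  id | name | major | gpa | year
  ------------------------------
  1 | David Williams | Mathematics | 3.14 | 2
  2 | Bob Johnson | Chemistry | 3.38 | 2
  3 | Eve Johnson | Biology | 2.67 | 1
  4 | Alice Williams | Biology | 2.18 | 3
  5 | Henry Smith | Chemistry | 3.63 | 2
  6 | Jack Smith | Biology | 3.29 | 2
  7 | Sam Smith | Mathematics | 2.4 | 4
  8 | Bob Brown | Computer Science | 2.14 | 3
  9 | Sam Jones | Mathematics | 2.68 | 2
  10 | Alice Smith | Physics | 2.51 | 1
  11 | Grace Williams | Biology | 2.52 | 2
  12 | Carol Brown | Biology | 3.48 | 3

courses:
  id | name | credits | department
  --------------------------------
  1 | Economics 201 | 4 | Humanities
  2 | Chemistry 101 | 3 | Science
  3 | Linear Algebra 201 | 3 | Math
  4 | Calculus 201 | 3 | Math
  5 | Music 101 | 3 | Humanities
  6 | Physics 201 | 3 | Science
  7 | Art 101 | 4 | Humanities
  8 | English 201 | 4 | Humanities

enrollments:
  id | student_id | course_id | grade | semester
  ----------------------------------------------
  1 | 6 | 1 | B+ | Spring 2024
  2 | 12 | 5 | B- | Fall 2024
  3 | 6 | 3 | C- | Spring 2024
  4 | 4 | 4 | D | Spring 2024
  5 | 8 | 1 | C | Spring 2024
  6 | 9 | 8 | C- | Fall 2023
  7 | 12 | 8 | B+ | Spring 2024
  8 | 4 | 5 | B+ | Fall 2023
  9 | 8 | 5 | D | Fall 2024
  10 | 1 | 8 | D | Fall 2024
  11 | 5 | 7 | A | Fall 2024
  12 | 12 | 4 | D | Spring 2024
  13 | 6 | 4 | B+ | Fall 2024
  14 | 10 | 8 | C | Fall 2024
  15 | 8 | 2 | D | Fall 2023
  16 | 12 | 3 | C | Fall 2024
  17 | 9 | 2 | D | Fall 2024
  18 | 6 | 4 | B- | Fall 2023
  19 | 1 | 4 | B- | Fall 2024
SELECT name, year FROM students WHERE year BETWEEN 2 AND 3

Execution result:
name | year
David Williams | 2
Bob Johnson | 2
Alice Williams | 3
Henry Smith | 2
Jack Smith | 2
Bob Brown | 3
Sam Jones | 2
Grace Williams | 2
Carol Brown | 3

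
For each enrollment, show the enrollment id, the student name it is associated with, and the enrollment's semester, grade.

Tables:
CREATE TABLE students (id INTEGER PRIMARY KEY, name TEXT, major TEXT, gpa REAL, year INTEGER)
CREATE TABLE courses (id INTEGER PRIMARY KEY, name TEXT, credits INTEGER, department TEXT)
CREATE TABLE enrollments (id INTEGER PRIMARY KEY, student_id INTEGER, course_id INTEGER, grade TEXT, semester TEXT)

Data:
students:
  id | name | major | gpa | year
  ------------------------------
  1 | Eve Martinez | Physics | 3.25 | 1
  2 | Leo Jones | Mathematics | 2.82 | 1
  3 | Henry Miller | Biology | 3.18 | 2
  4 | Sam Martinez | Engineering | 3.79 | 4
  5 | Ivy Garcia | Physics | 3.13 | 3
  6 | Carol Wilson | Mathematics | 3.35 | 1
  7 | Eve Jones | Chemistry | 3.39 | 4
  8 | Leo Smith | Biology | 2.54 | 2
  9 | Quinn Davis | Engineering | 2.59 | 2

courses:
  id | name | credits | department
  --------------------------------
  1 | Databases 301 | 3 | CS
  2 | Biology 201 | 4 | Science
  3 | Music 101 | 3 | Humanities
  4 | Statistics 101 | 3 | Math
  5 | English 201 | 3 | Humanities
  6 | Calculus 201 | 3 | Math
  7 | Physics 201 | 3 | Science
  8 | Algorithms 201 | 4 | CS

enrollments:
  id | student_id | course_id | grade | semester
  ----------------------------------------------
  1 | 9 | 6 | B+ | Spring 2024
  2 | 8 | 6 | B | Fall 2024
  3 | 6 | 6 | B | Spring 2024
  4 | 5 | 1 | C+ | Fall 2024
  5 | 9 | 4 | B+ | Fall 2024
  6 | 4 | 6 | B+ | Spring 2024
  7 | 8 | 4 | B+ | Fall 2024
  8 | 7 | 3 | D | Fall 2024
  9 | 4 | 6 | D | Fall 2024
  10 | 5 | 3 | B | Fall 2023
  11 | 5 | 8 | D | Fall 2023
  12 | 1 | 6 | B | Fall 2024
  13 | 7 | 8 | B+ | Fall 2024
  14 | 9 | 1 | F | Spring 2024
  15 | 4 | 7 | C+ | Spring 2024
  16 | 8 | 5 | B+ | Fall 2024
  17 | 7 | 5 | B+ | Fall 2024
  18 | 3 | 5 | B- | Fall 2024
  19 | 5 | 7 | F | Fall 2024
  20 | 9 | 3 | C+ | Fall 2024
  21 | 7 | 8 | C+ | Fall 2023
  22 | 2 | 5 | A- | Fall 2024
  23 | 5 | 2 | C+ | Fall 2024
SELECT c.id, p.name AS student, c.semester, c.grade FROM enrollments c JOIN students p ON c.student_id = p.id

Execution result:
id | student | semester | grade
1 | Quinn Davis | Spring 2024 | B+
2 | Leo Smith | Fall 2024 | B
3 | Carol Wilson | Spring 2024 | B
4 | Ivy Garcia | Fall 2024 | C+
5 | Quinn Davis | Fall 2024 | B+
6 | Sam Martinez | Spring 2024 | B+
7 | Leo Smith | Fall 2024 | B+
8 | Eve Jones | Fall 2024 | D
9 | Sam Martinez | Fall 2024 | D
10 | Ivy Garcia | Fall 2023 | B
11 | Ivy Garcia | Fall 2023 | D
12 | Eve Martinez | Fall 2024 | B
13 | Eve Jones | Fall 2024 | B+
14 | Quinn Davis | Spring 2024 | F
15 | Sam Martinez | Spring 2024 | C+
16 | Leo Smith | Fall 2024 | B+
17 | Eve Jones | Fall 2024 | B+
18 | Henry Miller | Fall 2024 | B-
19 | Ivy Garcia | Fall 2024 | F
20 | Quinn Davis | Fall 2024 | C+
21 | Eve Jones | Fall 2023 | C+
22 | Leo Jones | Fall 2024 | A-
23 | Ivy Garcia | Fall 2024 | C+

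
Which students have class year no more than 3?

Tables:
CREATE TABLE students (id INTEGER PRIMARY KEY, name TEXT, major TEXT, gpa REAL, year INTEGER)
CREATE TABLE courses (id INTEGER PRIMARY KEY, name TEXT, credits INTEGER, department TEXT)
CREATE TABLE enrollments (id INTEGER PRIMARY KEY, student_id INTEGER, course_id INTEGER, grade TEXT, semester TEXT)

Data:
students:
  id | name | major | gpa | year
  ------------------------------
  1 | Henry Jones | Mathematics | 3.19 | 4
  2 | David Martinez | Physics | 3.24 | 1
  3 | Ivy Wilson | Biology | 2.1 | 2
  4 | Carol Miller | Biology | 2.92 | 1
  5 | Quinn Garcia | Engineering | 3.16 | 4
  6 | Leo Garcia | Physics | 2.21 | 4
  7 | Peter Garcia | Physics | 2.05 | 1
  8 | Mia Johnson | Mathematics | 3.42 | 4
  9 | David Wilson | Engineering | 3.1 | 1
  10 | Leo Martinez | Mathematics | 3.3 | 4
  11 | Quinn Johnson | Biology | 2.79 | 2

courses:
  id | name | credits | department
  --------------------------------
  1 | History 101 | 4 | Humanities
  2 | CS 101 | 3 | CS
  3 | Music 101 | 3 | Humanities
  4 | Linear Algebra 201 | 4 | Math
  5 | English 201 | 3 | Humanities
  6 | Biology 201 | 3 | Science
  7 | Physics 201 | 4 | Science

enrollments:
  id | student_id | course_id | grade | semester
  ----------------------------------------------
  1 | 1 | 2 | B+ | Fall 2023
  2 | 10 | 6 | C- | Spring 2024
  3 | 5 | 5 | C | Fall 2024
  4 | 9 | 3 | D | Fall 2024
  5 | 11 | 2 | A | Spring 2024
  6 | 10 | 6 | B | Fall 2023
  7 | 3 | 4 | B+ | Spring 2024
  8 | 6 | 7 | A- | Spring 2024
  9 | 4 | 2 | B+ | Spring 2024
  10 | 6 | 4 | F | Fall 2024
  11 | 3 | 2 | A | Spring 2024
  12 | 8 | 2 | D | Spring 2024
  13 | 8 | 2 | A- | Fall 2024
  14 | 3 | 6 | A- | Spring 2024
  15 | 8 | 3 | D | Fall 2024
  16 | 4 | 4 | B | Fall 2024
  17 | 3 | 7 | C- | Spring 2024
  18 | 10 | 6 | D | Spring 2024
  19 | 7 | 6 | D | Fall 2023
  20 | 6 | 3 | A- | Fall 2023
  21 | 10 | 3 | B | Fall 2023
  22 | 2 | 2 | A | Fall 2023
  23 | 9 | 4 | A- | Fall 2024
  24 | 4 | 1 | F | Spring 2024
SELECT name, year FROM students WHERE year <= 3

Execution result:
name | year
David Martinez | 1
Ivy Wilson | 2
Carol Miller | 1
Peter Garcia | 1
David Wilson | 1
Quinn Johnson | 2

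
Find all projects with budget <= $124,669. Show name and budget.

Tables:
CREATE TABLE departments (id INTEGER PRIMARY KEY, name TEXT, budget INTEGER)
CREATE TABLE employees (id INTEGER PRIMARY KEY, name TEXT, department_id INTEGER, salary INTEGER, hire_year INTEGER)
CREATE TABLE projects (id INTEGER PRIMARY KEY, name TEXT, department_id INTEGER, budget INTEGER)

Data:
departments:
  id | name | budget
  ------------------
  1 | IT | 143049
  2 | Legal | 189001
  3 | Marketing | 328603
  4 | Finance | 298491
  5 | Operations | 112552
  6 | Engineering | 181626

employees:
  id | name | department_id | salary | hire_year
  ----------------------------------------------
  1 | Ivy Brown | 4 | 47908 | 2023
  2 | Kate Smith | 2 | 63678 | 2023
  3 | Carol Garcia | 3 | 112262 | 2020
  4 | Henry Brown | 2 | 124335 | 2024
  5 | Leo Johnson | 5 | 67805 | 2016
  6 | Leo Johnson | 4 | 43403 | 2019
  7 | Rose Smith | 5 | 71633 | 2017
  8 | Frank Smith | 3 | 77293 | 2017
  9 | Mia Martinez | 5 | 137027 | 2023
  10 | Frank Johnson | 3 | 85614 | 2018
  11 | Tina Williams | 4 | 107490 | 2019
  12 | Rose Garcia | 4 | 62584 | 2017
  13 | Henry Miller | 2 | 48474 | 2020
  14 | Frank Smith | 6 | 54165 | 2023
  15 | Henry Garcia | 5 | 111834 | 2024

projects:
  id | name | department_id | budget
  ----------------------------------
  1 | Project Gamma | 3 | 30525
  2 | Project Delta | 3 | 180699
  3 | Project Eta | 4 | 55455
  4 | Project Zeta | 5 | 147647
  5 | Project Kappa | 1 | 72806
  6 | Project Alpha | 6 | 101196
SELECT name, budget FROM projects WHERE budget <= 124669

Execution result:
name | budget
Project Gamma | 30525
Project Eta | 55455
Project Kappa | 72806
Project Alpha | 101196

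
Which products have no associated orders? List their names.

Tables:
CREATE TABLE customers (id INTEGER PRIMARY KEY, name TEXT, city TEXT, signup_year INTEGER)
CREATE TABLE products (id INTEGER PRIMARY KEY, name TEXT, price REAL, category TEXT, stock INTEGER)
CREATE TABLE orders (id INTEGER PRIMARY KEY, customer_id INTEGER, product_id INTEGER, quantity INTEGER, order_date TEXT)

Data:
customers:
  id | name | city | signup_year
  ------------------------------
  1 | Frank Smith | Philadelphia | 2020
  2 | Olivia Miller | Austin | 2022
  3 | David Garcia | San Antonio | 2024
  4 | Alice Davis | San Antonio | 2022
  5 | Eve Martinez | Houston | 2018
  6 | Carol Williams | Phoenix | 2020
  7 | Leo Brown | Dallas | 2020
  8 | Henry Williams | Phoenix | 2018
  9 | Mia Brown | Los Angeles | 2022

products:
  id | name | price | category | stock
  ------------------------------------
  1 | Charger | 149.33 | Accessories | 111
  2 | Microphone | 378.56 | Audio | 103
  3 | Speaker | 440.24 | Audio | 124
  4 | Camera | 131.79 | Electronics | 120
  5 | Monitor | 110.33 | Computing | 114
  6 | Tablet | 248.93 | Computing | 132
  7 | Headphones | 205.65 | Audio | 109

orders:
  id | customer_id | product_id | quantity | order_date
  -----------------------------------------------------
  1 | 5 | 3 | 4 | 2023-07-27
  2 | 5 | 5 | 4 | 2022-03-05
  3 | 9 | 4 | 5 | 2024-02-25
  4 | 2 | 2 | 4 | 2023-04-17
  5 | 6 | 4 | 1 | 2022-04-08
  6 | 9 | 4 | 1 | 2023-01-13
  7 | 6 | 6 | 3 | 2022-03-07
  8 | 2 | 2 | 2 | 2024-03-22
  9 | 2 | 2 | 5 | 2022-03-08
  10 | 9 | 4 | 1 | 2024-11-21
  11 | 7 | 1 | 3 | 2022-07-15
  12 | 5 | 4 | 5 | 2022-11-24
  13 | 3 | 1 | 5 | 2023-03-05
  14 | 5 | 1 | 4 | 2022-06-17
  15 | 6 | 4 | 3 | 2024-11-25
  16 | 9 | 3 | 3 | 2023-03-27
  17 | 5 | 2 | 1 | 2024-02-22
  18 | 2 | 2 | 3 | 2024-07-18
SELECT p.name FROM products p LEFT JOIN orders c ON c.product_id = p.id WHERE c.id IS NULL

Execution result:
Headphones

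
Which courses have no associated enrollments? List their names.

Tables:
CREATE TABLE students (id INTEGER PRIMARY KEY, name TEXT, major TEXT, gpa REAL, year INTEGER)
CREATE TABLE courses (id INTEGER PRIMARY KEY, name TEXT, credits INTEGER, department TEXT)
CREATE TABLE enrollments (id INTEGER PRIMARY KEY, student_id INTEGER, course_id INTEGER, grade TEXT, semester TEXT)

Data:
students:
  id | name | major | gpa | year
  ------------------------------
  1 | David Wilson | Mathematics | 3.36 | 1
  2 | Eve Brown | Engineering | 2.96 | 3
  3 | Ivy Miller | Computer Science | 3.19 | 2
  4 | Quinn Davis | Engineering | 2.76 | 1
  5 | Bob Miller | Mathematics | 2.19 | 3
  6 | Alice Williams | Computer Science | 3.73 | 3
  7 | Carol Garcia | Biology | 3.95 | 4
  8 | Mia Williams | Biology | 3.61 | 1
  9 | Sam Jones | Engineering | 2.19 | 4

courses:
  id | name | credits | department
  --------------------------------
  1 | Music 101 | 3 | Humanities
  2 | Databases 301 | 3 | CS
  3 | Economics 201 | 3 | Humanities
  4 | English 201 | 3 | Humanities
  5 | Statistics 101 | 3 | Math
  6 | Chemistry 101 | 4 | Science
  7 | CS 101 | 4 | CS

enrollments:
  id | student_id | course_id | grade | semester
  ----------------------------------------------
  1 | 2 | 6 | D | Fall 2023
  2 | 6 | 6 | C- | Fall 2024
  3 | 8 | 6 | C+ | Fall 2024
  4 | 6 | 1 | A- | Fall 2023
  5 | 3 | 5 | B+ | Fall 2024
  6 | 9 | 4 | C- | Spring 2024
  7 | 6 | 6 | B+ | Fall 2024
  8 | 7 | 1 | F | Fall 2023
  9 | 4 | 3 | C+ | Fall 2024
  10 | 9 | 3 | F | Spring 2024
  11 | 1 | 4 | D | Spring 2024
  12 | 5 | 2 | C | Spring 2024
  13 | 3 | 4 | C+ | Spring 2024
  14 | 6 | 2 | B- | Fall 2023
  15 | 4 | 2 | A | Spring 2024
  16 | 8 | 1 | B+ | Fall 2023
SELECT p.name FROM courses p LEFT JOIN enrollments c ON c.course_id = p.id WHERE c.id IS NULL

Execution result:
CS 101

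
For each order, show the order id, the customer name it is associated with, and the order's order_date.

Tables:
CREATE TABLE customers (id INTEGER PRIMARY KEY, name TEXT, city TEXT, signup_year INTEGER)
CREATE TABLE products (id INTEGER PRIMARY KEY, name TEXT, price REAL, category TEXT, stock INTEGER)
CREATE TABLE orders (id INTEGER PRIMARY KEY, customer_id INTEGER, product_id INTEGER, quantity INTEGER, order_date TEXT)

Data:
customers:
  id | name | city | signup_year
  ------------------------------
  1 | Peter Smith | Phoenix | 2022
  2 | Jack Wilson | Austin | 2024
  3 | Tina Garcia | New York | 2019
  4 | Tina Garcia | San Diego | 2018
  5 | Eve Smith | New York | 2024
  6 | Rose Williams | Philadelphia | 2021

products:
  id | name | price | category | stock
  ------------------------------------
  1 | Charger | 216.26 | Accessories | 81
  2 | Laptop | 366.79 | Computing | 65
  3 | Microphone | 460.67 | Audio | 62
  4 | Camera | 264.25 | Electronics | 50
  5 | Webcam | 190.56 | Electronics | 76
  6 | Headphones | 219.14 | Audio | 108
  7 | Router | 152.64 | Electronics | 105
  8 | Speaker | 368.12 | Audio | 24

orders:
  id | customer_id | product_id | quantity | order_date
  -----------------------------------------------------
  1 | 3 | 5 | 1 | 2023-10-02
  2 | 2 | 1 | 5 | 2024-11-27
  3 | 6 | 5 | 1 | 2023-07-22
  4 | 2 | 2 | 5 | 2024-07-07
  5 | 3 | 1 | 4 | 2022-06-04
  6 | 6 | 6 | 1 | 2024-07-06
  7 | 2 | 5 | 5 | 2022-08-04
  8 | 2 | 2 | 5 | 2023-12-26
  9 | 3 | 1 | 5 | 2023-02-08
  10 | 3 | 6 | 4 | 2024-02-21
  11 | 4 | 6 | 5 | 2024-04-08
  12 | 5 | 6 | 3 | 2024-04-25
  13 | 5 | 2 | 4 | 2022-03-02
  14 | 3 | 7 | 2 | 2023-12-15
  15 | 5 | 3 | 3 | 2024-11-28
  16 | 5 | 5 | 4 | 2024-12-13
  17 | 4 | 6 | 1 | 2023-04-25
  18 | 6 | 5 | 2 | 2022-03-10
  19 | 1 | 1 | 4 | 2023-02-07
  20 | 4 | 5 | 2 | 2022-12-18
SELECT c.id, p.name AS customer, c.order_date FROM orders c JOIN customers p ON c.customer_id = p.id

Execution result:
id | customer | order_date
1 | Tina Garcia | 2023-10-02
2 | Jack Wilson | 2024-11-27
3 | Rose Williams | 2023-07-22
4 | Jack Wilson | 2024-07-07
5 | Tina Garcia | 2022-06-04
6 | Rose Williams | 2024-07-06
7 | Jack Wilson | 2022-08-04
8 | Jack Wilson | 2023-12-26
9 | Tina Garcia | 2023-02-08
10 | Tina Garcia | 2024-02-21
11 | Tina Garcia | 2024-04-08
12 | Eve Smith | 2024-04-25
13 | Eve Smith | 2022-03-02
14 | Tina Garcia | 2023-12-15
15 | Eve Smith | 2024-11-28
16 | Eve Smith | 2024-12-13
17 | Tina Garcia | 2023-04-25
18 | Rose Williams | 2022-03-10
19 | Peter Smith | 2023-02-07
20 | Tina Garcia | 2022-12-18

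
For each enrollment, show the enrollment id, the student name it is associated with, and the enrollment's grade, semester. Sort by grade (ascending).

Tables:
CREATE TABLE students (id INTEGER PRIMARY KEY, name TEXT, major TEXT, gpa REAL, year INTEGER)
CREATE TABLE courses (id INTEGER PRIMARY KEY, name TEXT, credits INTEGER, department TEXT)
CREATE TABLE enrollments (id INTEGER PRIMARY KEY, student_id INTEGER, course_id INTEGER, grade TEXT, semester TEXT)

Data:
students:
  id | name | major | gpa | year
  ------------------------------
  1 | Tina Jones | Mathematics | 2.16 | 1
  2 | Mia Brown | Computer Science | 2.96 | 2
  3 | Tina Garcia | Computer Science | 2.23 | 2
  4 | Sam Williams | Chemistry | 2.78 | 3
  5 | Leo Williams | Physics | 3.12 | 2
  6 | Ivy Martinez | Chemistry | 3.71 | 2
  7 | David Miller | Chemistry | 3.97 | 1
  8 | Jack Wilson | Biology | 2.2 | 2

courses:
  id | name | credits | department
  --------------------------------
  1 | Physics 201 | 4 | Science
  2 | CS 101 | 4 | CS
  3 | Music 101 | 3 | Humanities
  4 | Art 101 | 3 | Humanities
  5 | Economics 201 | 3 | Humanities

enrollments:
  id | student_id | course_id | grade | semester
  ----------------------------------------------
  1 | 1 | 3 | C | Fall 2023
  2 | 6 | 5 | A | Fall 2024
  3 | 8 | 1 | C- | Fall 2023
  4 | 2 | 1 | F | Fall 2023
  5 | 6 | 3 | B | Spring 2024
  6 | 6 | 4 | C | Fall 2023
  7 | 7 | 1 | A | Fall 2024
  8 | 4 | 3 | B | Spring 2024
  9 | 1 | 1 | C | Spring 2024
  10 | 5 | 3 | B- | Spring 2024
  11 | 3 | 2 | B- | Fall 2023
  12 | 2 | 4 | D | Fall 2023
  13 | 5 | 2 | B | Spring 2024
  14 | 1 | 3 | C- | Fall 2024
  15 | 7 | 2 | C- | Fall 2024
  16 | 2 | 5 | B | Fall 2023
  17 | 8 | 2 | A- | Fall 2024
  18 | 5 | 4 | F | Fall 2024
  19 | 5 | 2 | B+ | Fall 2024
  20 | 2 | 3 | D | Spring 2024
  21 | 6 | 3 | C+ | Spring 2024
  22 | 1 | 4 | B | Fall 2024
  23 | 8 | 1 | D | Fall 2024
SELECT c.id, p.name AS student, c.grade, c.semester FROM enrollments c JOIN students p ON c.student_id = p.id ORDER BY c.grade ASC

Execution result:
id | student | grade | semester
2 | Ivy Martinez | A | Fall 2024
7 | David Miller | A | Fall 2024
17 | Jack Wilson | A- | Fall 2024
5 | Ivy Martinez | B | Spring 2024
8 | Sam Williams | B | Spring 2024
13 | Leo Williams | B | Spring 2024
16 | Mia Brown | B | Fall 2023
22 | Tina Jones | B | Fall 2024
19 | Leo Williams | B+ | Fall 2024
10 | Leo Williams | B- | Spring 2024
11 | Tina Garcia | B- | Fall 2023
1 | Tina Jones | C | Fall 2023
6 | Ivy Martinez | C | Fall 2023
9 | Tina Jones | C | Spring 2024
21 | Ivy Martinez | C+ | Spring 2024
3 | Jack Wilson | C- | Fall 2023
14 | Tina Jones | C- | Fall 2024
15 | David Miller | C- | Fall 2024
12 | Mia Brown | D | Fall 2023
20 | Mia Brown | D | Spring 2024
23 | Jack Wilson | D | Fall 2024
4 | Mia Brown | F | Fall 2023
18 | Leo Williams | F | Fall 2024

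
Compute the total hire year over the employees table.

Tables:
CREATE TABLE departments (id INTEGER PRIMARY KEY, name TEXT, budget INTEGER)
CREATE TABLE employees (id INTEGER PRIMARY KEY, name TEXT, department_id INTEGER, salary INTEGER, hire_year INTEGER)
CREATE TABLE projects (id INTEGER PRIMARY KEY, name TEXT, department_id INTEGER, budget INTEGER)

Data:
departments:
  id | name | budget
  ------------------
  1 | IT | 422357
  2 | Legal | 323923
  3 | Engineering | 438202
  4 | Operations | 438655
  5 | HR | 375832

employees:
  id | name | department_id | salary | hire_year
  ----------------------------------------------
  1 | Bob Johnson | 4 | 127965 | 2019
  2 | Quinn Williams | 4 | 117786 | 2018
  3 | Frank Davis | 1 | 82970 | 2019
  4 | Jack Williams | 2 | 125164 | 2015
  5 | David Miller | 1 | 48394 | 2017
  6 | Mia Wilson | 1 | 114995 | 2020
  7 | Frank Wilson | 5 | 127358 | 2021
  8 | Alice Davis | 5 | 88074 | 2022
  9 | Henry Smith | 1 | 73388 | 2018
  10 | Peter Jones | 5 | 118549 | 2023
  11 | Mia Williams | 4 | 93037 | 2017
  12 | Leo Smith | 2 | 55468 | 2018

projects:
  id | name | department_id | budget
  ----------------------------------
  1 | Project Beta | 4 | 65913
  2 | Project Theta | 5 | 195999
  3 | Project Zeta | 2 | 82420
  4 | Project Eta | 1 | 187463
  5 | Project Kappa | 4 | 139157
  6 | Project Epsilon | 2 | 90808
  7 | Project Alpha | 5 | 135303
SELECT SUM(hire_year) FROM employees

Execution result:
24227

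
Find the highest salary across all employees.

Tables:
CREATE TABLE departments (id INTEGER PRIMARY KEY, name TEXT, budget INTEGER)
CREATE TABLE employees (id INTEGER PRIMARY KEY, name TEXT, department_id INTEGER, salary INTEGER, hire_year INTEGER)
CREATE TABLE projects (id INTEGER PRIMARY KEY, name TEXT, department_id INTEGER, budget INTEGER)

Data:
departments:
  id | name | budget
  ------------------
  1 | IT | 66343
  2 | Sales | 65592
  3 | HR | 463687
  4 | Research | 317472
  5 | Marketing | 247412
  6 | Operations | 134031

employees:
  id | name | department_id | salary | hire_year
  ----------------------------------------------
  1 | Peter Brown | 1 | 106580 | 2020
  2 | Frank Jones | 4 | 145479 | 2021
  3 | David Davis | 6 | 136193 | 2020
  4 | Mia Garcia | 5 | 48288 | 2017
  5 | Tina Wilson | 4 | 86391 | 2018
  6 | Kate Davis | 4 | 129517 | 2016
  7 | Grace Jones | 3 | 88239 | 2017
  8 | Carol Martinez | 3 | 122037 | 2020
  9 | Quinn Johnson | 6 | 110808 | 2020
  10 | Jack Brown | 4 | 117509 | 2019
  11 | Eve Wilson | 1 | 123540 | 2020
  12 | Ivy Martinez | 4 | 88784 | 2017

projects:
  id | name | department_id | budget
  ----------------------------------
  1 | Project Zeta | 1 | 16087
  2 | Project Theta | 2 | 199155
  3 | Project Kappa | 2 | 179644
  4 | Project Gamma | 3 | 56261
SELECT MAX(salary) FROM employees

Execution result:
145479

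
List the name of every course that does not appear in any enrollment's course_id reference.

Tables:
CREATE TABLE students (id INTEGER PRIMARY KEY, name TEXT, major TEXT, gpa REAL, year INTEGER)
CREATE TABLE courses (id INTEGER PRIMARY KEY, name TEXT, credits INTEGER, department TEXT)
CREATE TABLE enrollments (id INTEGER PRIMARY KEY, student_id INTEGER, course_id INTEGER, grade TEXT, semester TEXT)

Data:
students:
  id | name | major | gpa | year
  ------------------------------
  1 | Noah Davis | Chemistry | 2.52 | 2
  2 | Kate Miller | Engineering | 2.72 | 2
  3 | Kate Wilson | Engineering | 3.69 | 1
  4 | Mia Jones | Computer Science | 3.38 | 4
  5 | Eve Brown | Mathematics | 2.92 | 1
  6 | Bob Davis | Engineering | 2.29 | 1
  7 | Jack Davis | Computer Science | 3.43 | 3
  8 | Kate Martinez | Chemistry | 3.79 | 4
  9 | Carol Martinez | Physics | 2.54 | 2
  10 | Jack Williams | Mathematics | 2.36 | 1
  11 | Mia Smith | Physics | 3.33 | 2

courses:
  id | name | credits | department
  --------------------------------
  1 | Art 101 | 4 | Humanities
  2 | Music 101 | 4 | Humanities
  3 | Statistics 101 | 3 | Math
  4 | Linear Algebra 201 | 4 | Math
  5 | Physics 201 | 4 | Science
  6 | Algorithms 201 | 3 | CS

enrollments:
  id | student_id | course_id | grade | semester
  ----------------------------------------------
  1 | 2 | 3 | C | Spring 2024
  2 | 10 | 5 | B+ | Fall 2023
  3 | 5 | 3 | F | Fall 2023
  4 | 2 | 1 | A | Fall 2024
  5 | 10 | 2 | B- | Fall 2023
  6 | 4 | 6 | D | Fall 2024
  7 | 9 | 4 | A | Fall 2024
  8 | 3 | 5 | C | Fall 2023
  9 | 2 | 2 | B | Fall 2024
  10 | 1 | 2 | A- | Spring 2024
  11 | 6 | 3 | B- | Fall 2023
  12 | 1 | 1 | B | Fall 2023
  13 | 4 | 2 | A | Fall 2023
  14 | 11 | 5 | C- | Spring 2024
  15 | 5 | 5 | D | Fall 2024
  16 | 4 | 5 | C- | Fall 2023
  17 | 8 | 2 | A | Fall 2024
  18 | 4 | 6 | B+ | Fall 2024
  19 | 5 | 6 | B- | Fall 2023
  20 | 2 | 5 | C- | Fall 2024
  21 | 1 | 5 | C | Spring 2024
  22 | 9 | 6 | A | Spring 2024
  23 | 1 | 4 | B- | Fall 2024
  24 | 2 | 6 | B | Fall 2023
SELECT p.name FROM courses p LEFT JOIN enrollments c ON c.course_id = p.id WHERE c.id IS NULL

Execution result:
(no rows)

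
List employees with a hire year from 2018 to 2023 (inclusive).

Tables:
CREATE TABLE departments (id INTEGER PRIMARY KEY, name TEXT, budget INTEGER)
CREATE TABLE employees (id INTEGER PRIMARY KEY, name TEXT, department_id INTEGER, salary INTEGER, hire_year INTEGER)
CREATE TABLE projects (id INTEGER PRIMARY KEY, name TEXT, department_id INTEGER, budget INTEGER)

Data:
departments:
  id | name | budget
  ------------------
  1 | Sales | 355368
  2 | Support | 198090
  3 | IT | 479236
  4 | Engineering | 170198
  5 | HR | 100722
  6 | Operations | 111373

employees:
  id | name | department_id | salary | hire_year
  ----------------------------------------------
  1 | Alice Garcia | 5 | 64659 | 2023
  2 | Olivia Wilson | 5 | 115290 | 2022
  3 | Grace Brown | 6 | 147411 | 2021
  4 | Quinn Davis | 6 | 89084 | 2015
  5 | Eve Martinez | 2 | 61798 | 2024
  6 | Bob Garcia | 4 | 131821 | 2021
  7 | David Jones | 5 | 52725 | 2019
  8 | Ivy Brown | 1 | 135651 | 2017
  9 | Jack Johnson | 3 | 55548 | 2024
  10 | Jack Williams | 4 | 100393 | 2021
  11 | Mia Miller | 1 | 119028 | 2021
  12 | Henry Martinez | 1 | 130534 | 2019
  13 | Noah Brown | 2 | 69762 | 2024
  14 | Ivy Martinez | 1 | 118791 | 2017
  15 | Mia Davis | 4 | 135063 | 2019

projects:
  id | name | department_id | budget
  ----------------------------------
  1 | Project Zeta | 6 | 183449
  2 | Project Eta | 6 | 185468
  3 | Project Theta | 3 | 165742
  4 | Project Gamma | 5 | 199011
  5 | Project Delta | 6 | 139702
SELECT name, hire_year FROM employees WHERE hire_year BETWEEN 2018 AND 2023

Execution result:
name | hire_year
Alice Garcia | 2023
Olivia Wilson | 2022
Grace Brown | 2021
Bob Garcia | 2021
David Jones | 2019
Jack Williams | 2021
Mia Miller | 2021
Henry Martinez | 2019
Mia Davis | 2019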